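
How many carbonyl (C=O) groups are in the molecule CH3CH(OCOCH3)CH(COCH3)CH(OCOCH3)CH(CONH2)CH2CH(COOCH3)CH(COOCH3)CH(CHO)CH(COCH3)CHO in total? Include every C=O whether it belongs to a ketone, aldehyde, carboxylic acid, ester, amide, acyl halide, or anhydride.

CH(OCOCH3): ester, 1 C=O (running total 1).
CH(COCH3): ketone, 1 C=O (running total 2).
CH(OCOCH3): ester, 1 C=O (running total 3).
CH(CONH2): amide, 1 C=O (running total 4).
CH(COOCH3): ester, 1 C=O (running total 5).
CH(COOCH3): ester, 1 C=O (running total 6).
CH(CHO): aldehyde, 1 C=O (running total 7).
CH(COCH3): ketone, 1 C=O (running total 8).
CHO: aldehyde, 1 C=O (running total 9).

9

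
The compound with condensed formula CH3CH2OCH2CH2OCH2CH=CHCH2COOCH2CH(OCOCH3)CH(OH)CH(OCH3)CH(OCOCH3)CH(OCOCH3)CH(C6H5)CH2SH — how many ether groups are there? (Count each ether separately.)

3

Reading the structure from left to right:
  CH2OCH2: C–O–C with sp³ carbons on both sides and no adjacent C=O → ether.
  CH2OCH2: C–O–C with sp³ carbons on both sides and no adjacent C=O → ether.
  CH=CH: C=C double bond → alkene.
  CH2COOCH2: –C(=O)–O–C with C on the carbonyl side → ester.
  CH(OCOCH3): pendant –OC(=O)CH3: an acyloxy group → ester.
  CH(OH): –OH on an sp³ carbon → alcohol (secondary).
  CH(OCH3): pendant –OCH3: C–O–C with sp³ C, no adjacent C=O → ether.
  CH(OCOCH3): pendant –OC(=O)CH3: an acyloxy group → ester.
  CH(OCOCH3): pendant –OC(=O)CH3: an acyloxy group → ester.
  CH(C6H5): pendant –C6H5: benzene ring → arene.
  CH2SH: –SH on an sp³ carbon → thiol.
Ether appears at: CH2OCH2, CH2OCH2, CH(OCH3) → 3.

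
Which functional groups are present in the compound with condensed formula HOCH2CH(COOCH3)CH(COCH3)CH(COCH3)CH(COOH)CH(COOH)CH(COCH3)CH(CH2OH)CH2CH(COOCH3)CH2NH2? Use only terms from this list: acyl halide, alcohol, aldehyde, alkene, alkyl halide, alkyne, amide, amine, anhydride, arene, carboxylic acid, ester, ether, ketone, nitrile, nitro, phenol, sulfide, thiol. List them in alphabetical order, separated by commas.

alcohol, amine, carboxylic acid, ester, ketone

Reading the structure from left to right:
  HOCH2: HO– on an sp³ carbon → alcohol.
  CH(COOCH3): pendant –COOCH3: carbonyl C bonded to C and –OCH3 → ester.
  CH(COCH3): pendant –COCH3: carbonyl C bonded to two carbons → ketone.
  CH(COCH3): pendant –COCH3: carbonyl C bonded to two carbons → ketone.
  CH(COOH): pendant –COOH: carbonyl C bonded to C and –OH → carboxylic acid.
  CH(COOH): pendant –COOH: carbonyl C bonded to C and –OH → carboxylic acid.
  CH(COCH3): pendant –COCH3: carbonyl C bonded to two carbons → ketone.
  CH(CH2OH): pendant –CH2OH on an sp³ backbone C → alcohol.
  CH(COOCH3): pendant –COOCH3: carbonyl C bonded to C and –OCH3 → ester.
  CH2NH2: –NH2 on an sp³ carbon with no adjacent C=O → amine.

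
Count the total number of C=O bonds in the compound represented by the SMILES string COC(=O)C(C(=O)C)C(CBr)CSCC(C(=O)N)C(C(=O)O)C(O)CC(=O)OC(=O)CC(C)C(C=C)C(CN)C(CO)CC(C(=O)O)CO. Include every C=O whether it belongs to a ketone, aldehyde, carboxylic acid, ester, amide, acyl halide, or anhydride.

CH3OOC: ester, 1 C=O (running total 1).
CH(COCH3): ketone, 1 C=O (running total 2).
CH(CONH2): amide, 1 C=O (running total 3).
CH(COOH): carboxylic acid, 1 C=O (running total 4).
CH2CO-O-COCH2: anhydride, 2 C=O (running total 6).
CH(COOH): carboxylic acid, 1 C=O (running total 7).

7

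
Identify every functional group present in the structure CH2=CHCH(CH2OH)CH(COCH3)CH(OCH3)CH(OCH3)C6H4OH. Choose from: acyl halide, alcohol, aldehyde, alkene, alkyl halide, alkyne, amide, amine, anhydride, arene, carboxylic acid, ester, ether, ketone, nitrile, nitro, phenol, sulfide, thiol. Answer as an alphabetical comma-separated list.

alcohol, alkene, arene, ether, ketone, phenol

C=C double bond → alkene.
pendant –CH2OH on an sp³ backbone C → alcohol.
pendant –COCH3: carbonyl C bonded to two carbons → ketone.
pendant –OCH3: C–O–C with sp³ C, no adjacent C=O → ether.
pendant –OCH3: C–O–C with sp³ C, no adjacent C=O → ether.
–OH attached directly to an aromatic ring → phenol (not alcohol); the ring itself is an arene.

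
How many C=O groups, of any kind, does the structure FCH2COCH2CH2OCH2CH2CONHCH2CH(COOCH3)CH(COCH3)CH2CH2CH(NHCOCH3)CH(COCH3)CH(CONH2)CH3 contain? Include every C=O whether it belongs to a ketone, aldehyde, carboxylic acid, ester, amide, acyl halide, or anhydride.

7

CO: ketone, 1 C=O (running total 1).
CH2CONHCH2: amide, 1 C=O (running total 2).
CH(COOCH3): ester, 1 C=O (running total 3).
CH(COCH3): ketone, 1 C=O (running total 4).
CH(NHCOCH3): amide, 1 C=O (running total 5).
CH(COCH3): ketone, 1 C=O (running total 6).
CH(CONH2): amide, 1 C=O (running total 7).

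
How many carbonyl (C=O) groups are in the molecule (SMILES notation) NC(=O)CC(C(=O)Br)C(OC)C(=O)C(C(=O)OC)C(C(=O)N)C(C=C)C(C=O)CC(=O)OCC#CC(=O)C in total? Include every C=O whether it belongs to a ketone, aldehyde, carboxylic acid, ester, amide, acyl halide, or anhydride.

8

H2NCO: amide, 1 C=O (running total 1).
CH(COBr): acyl halide, 1 C=O (running total 2).
CO: ketone, 1 C=O (running total 3).
CH(COOCH3): ester, 1 C=O (running total 4).
CH(CONH2): amide, 1 C=O (running total 5).
CH(CHO): aldehyde, 1 C=O (running total 6).
CH2COOCH2: ester, 1 C=O (running total 7).
CO: ketone, 1 C=O (running total 8).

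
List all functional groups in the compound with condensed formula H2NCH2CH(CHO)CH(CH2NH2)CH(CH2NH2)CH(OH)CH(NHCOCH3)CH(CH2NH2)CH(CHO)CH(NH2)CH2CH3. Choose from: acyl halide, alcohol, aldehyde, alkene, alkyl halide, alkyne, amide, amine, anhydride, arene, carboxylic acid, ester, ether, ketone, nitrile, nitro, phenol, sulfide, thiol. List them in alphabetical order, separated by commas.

Working along the chain:
  H2NCH2: –NH2 on an sp³ carbon with no adjacent C=O → amine.
  CH(CHO): pendant –CHO: carbonyl C bonded to C and H → aldehyde.
  CH(CH2NH2): pendant –CH2NH2: N on sp³ C, no adjacent C=O → amine.
  CH(CH2NH2): pendant –CH2NH2: N on sp³ C, no adjacent C=O → amine.
  CH(OH): –OH on an sp³ carbon → alcohol (secondary).
  CH(NHCOCH3): pendant –NHC(=O)CH3: N bonded to a carbonyl → amide (not amine).
  CH(CH2NH2): pendant –CH2NH2: N on sp³ C, no adjacent C=O → amine.
  CH(CHO): pendant –CHO: carbonyl C bonded to C and H → aldehyde.
  CH(NH2): –NH2 on an sp³ carbon with no adjacent C=O → amine.

alcohol, aldehyde, amide, amine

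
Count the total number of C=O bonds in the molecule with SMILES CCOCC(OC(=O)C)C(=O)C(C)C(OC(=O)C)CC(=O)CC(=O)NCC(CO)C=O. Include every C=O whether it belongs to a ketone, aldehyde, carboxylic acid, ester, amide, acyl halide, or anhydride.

CH(OCOCH3): ester, 1 C=O (running total 1).
CO: ketone, 1 C=O (running total 2).
CH(OCOCH3): ester, 1 C=O (running total 3).
CO: ketone, 1 C=O (running total 4).
CH2CONHCH2: amide, 1 C=O (running total 5).
CHO: aldehyde, 1 C=O (running total 6).

6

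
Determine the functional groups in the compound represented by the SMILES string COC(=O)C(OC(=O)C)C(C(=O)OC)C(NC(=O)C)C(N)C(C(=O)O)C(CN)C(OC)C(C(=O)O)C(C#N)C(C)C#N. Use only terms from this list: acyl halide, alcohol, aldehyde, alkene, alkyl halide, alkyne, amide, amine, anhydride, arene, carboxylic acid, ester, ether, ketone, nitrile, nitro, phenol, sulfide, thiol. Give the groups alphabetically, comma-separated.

Taking each segment in turn:
  CH3OOC: CH3O–C(=O)–: carbonyl C bonded to C and to –OCH3 → ester (not ketone + ether).
  CH(OCOCH3): pendant –OC(=O)CH3: an acyloxy group → ester.
  CH(COOCH3): pendant –COOCH3: carbonyl C bonded to C and –OCH3 → ester.
  CH(NHCOCH3): pendant –NHC(=O)CH3: N bonded to a carbonyl → amide (not amine).
  CH(NH2): –NH2 on an sp³ carbon with no adjacent C=O → amine.
  CH(COOH): pendant –COOH: carbonyl C bonded to C and –OH → carboxylic acid.
  CH(CH2NH2): pendant –CH2NH2: N on sp³ C, no adjacent C=O → amine.
  CH(OCH3): pendant –OCH3: C–O–C with sp³ C, no adjacent C=O → ether.
  CH(COOH): pendant –COOH: carbonyl C bonded to C and –OH → carboxylic acid.
  CH(CN): pendant –C≡N: nitrile.
  CN: –C≡N: carbon triple-bonded to nitrogen → nitrile.

amide, amine, carboxylic acid, ester, ether, nitrile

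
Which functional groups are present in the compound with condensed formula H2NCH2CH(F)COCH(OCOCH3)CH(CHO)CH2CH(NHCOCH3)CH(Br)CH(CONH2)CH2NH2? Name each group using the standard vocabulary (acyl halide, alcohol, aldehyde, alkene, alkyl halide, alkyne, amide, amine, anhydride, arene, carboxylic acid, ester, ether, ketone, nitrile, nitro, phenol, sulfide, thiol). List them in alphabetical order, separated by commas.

Working along the chain:
  H2NCH2: –NH2 on an sp³ carbon with no adjacent C=O → amine.
  CH(F): halogen on an sp³ carbon → alkyl halide.
  CO: –C(=O)– with carbon on both sides → ketone.
  CH(OCOCH3): pendant –OC(=O)CH3: an acyloxy group → ester.
  CH(CHO): pendant –CHO: carbonyl C bonded to C and H → aldehyde.
  CH(NHCOCH3): pendant –NHC(=O)CH3: N bonded to a carbonyl → amide (not amine).
  CH(Br): halogen on an sp³ carbon → alkyl halide.
  CH(CONH2): pendant –CONH2: carbonyl C bonded to C and N → amide.
  CH2NH2: –NH2 on an sp³ carbon with no adjacent C=O → amine.

aldehyde, alkyl halide, amide, amine, ester, ketone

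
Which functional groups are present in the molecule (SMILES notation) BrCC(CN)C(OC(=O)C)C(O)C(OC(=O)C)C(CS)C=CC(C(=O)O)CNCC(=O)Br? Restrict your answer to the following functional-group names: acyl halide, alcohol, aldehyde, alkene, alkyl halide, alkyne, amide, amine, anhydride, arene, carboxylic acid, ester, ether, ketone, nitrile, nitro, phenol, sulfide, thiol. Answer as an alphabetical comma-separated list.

halogen on an sp³ carbon → alkyl halide.
pendant –CH2NH2: N on sp³ C, no adjacent C=O → amine.
pendant –OC(=O)CH3: an acyloxy group → ester.
–OH on an sp³ carbon → alcohol (secondary).
pendant –OC(=O)CH3: an acyloxy group → ester.
pendant –CH2SH → thiol.
C=C double bond → alkene.
pendant –COOH: carbonyl C bonded to C and –OH → carboxylic acid.
C–N–C with sp³ carbons and no adjacent C=O → amine (secondary).
–C(=O)Br: carbonyl C bonded to C and to a halogen → acyl halide (not alkyl halide).

acyl halide, alcohol, alkene, alkyl halide, amine, carboxylic acid, ester, thiol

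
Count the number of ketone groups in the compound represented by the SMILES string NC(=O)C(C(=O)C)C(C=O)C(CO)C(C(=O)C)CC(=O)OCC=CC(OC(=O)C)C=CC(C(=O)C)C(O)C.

–C(=O)NH2: carbonyl C bonded to C and to N → amide (the N is not a separate amine).
pendant –COCH3: carbonyl C bonded to two carbons → ketone.
pendant –CHO: carbonyl C bonded to C and H → aldehyde.
pendant –CH2OH on an sp³ backbone C → alcohol.
pendant –COCH3: carbonyl C bonded to two carbons → ketone.
–C(=O)–O–C with C on the carbonyl side → ester.
C=C double bond → alkene.
pendant –OC(=O)CH3: an acyloxy group → ester.
C=C double bond → alkene.
pendant –COCH3: carbonyl C bonded to two carbons → ketone.
–OH on an sp³ carbon → alcohol (secondary).
Ketone appears at: CH(COCH3), CH(COCH3), CH(COCH3) → 3.

3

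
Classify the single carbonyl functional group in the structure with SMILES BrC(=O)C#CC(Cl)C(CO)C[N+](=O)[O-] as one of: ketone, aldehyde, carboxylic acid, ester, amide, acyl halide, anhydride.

acyl halide

The carbonyl is in the BrCO segment: –C(=O)Br: carbonyl C bonded to C and to a halogen → acyl halide (not alkyl halide).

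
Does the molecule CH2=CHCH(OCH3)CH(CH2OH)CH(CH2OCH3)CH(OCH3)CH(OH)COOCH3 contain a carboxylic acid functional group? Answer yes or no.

C=C double bond → alkene.
pendant –OCH3: C–O–C with sp³ C, no adjacent C=O → ether.
pendant –CH2OH on an sp³ backbone C → alcohol.
pendant –CH2OCH3: C–O–C linkage → ether.
pendant –OCH3: C–O–C with sp³ C, no adjacent C=O → ether.
–OH on an sp³ carbon → alcohol (secondary).
–C(=O)OCH3: carbonyl C bonded to C and to –OCH3 → ester (not ketone + ether).
In COOCH3, the acyl oxygen is bonded to carbon (–O–C), not to H, so this is an ester.
The groups actually present are: alcohol, alkene, ester, ether.

no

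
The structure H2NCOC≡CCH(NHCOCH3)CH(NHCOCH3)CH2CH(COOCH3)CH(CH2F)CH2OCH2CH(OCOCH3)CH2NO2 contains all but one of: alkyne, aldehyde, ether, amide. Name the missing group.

amide: present (H2NCO — –C(=O)NH2: carbonyl C bonded to C and to N → amide (the N is not a separate amine)).
ether: present (CH2OCH2 — C–O–C with sp³ carbons on both sides and no adjacent C=O → ether).
alkyne: present (C≡C — C≡C triple bond → alkyne).
aldehyde: no segment matches this pattern.

aldehyde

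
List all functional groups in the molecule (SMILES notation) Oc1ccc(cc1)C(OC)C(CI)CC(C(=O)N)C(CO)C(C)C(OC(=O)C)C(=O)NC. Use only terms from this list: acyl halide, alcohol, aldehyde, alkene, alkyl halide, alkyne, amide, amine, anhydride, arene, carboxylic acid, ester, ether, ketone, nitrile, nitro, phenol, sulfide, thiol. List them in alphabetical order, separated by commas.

Taking each segment in turn:
  HOC6H4: –OH attached directly to an aromatic ring → phenol (not alcohol); the ring itself is an arene.
  CH(OCH3): pendant –OCH3: C–O–C with sp³ C, no adjacent C=O → ether.
  CH(CH2I): pendant –CH2X: halogen on sp³ carbon → alkyl halide.
  CH(CONH2): pendant –CONH2: carbonyl C bonded to C and N → amide.
  CH(CH2OH): pendant –CH2OH on an sp³ backbone C → alcohol.
  CH(OCOCH3): pendant –OC(=O)CH3: an acyloxy group → ester.
  CONHCH3: –C(=O)NHCH3: carbonyl C bonded to C and to N → amide (the N is not an amine).

alcohol, alkyl halide, amide, arene, ester, ether, phenol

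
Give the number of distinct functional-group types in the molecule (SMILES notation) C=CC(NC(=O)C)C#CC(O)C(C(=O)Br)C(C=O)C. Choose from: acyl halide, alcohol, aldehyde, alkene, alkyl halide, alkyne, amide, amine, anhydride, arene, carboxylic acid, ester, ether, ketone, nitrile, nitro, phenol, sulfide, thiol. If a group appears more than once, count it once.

6

Reading the structure from left to right:
  CH2=CH: C=C double bond → alkene.
  CH(NHCOCH3): pendant –NHC(=O)CH3: N bonded to a carbonyl → amide (not amine).
  C≡C: C≡C triple bond → alkyne.
  CH(OH): –OH on an sp³ carbon → alcohol (secondary).
  CH(COBr): pendant –C(=O)X: carbonyl C bonded to C and halogen → acyl halide.
  CH(CHO): pendant –CHO: carbonyl C bonded to C and H → aldehyde.
Distinct types present: acyl halide, alcohol, aldehyde, alkene, alkyne, amide.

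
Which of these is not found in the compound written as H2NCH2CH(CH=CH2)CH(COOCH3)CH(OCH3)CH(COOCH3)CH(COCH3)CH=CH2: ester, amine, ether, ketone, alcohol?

alcohol

ether: present (CH(OCH3) — pendant –OCH3: C–O–C with sp³ C, no adjacent C=O → ether).
amine: present (H2NCH2 — –NH2 on an sp³ carbon with no adjacent C=O → amine).
ester: present (CH(COOCH3) — pendant –COOCH3: carbonyl C bonded to C and –OCH3 → ester).
ketone: present (CH(COCH3) — pendant –COCH3: carbonyl C bonded to two carbons → ketone).
alcohol: no segment matches this pattern.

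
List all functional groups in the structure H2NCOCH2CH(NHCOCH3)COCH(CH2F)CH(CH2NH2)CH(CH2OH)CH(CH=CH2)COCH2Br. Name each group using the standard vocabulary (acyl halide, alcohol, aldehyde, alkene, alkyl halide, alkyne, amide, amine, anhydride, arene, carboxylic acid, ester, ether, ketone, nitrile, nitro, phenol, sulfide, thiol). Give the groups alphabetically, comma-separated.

alcohol, alkene, alkyl halide, amide, amine, ketone

Taking each segment in turn:
  H2NCO: –C(=O)NH2: carbonyl C bonded to C and to N → amide (the N is not a separate amine).
  CH(NHCOCH3): pendant –NHC(=O)CH3: N bonded to a carbonyl → amide (not amine).
  CO: –C(=O)– with carbon on both sides → ketone.
  CH(CH2F): pendant –CH2X: halogen on sp³ carbon → alkyl halide.
  CH(CH2NH2): pendant –CH2NH2: N on sp³ C, no adjacent C=O → amine.
  CH(CH2OH): pendant –CH2OH on an sp³ backbone C → alcohol.
  CH(CH=CH2): pendant –CH=CH2: C=C double bond → alkene.
  CO: –C(=O)– with carbon on both sides → ketone.
  CH2Br: halogen on an sp³ carbon → alkyl halide.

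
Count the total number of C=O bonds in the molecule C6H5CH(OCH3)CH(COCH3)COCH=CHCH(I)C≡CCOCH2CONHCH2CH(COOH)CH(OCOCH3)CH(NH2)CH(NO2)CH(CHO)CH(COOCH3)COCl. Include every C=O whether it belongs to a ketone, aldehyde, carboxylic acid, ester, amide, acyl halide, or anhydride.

9

CH(COCH3): ketone, 1 C=O (running total 1).
CO: ketone, 1 C=O (running total 2).
CO: ketone, 1 C=O (running total 3).
CH2CONHCH2: amide, 1 C=O (running total 4).
CH(COOH): carboxylic acid, 1 C=O (running total 5).
CH(OCOCH3): ester, 1 C=O (running total 6).
CH(CHO): aldehyde, 1 C=O (running total 7).
CH(COOCH3): ester, 1 C=O (running total 8).
COCl: acyl halide, 1 C=O (running total 9).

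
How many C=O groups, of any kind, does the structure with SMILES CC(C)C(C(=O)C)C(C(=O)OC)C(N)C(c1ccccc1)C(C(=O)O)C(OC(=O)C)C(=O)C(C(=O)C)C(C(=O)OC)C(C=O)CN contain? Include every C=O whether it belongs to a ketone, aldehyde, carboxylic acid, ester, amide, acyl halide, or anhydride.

CH(COCH3): ketone, 1 C=O (running total 1).
CH(COOCH3): ester, 1 C=O (running total 2).
CH(COOH): carboxylic acid, 1 C=O (running total 3).
CH(OCOCH3): ester, 1 C=O (running total 4).
CO: ketone, 1 C=O (running total 5).
CH(COCH3): ketone, 1 C=O (running total 6).
CH(COOCH3): ester, 1 C=O (running total 7).
CH(CHO): aldehyde, 1 C=O (running total 8).

8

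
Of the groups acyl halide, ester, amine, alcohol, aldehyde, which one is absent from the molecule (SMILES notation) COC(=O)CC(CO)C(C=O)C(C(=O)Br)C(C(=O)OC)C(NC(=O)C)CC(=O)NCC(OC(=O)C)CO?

acyl halide: present (CH(COBr) — pendant –C(=O)X: carbonyl C bonded to C and halogen → acyl halide).
alcohol: present (CH(CH2OH) — pendant –CH2OH on an sp³ backbone C → alcohol).
ester: present (CH3OOC — CH3O–C(=O)–: carbonyl C bonded to C and to –OCH3 → ester (not ketone + ether)).
aldehyde: present (CH(CHO) — pendant –CHO: carbonyl C bonded to C and H → aldehyde).
amine: absent. In each of CH(NHCOCH3) and CH2CONHCH2, the nitrogen is bonded directly to a carbonyl carbon, making it part of an amide, not a free amine.

amine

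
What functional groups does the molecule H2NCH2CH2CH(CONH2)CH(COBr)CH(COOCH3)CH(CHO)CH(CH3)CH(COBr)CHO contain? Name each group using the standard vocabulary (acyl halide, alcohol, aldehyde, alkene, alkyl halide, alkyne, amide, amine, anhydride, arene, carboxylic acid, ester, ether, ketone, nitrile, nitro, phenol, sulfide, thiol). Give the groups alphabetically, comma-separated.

acyl halide, aldehyde, amide, amine, ester

Reading the structure from left to right:
  H2NCH2: –NH2 on an sp³ carbon with no adjacent C=O → amine.
  CH(CONH2): pendant –CONH2: carbonyl C bonded to C and N → amide.
  CH(COBr): pendant –C(=O)X: carbonyl C bonded to C and halogen → acyl halide.
  CH(COOCH3): pendant –COOCH3: carbonyl C bonded to C and –OCH3 → ester.
  CH(CHO): pendant –CHO: carbonyl C bonded to C and H → aldehyde.
  CH(COBr): pendant –C(=O)X: carbonyl C bonded to C and halogen → acyl halide.
  CHO: terminal –CHO: carbonyl C bonded to H and C → aldehyde.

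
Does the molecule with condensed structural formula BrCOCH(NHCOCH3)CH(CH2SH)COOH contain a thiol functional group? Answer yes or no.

–C(=O)Br: carbonyl C bonded to C and to a halogen → acyl halide (not alkyl halide).
pendant –NHC(=O)CH3: N bonded to a carbonyl → amide (not amine).
pendant –CH2SH → thiol.
–COOH: carbonyl C bonded to –OH and C → carboxylic acid (the –OH is not a separate alcohol).
The CH(CH2SH) segment supplies the thiol: pendant –CH2SH → thiol.

yes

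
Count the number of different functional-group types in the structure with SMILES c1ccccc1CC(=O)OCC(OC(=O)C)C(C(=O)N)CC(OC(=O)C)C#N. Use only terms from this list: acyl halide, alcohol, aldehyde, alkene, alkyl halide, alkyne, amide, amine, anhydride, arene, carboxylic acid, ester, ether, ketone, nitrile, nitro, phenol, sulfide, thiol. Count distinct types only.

C6H5– phenyl ring → arene.
–C(=O)–O–C with C on the carbonyl side → ester.
pendant –OC(=O)CH3: an acyloxy group → ester.
pendant –CONH2: carbonyl C bonded to C and N → amide.
pendant –OC(=O)CH3: an acyloxy group → ester.
–C≡N: carbon triple-bonded to nitrogen → nitrile.
Distinct types present: amide, arene, ester, nitrile.

4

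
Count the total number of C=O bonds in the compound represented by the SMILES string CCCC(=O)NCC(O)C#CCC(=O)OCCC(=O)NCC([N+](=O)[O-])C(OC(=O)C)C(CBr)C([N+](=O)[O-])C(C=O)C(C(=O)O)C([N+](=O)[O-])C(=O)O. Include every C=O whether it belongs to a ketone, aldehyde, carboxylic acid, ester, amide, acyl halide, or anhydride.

7

CH2CONHCH2: amide, 1 C=O (running total 1).
CH2COOCH2: ester, 1 C=O (running total 2).
CH2CONHCH2: amide, 1 C=O (running total 3).
CH(OCOCH3): ester, 1 C=O (running total 4).
CH(CHO): aldehyde, 1 C=O (running total 5).
CH(COOH): carboxylic acid, 1 C=O (running total 6).
COOH: carboxylic acid, 1 C=O (running total 7).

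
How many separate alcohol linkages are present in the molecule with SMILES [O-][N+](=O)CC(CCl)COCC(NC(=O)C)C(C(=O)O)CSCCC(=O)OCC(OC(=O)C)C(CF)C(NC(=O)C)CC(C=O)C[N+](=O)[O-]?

Reading the structure from left to right:
  O2NCH2: –NO2 on carbon → nitro group.
  CH(CH2Cl): pendant –CH2X: halogen on sp³ carbon → alkyl halide.
  CH2OCH2: C–O–C with sp³ carbons on both sides and no adjacent C=O → ether.
  CH(NHCOCH3): pendant –NHC(=O)CH3: N bonded to a carbonyl → amide (not amine).
  CH(COOH): pendant –COOH: carbonyl C bonded to C and –OH → carboxylic acid.
  CH2SCH2: C–S–C linkage → sulfide (thioether).
  CH2COOCH2: –C(=O)–O–C with C on the carbonyl side → ester.
  CH(OCOCH3): pendant –OC(=O)CH3: an acyloxy group → ester.
  CH(CH2F): pendant –CH2X: halogen on sp³ carbon → alkyl halide.
  CH(NHCOCH3): pendant –NHC(=O)CH3: N bonded to a carbonyl → amide (not amine).
  CH(CHO): pendant –CHO: carbonyl C bonded to C and H → aldehyde.
  CH2NO2: –NO2 on carbon → nitro group.
No segment is a alcohol: CH2OCH2 is ether, not alcohol; CH(COOH) is carboxylic acid, not alcohol; CH(CHO) is aldehyde, not alcohol. → 0.

0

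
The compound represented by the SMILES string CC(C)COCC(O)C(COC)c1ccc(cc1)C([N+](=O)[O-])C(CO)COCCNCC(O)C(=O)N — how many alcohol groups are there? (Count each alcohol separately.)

3

Working along the chain:
  CH2OCH2: C–O–C with sp³ carbons on both sides and no adjacent C=O → ether.
  CH(OH): –OH on an sp³ carbon → alcohol (secondary).
  CH(CH2OCH3): pendant –CH2OCH3: C–O–C linkage → ether.
  C6H4: para-disubstituted benzene ring → arene.
  CH(NO2): –NO2 on an sp³ carbon → nitro (the N=O is not a carbonyl).
  CH(CH2OH): pendant –CH2OH on an sp³ backbone C → alcohol.
  CH2OCH2: C–O–C with sp³ carbons on both sides and no adjacent C=O → ether.
  CH2NHCH2: C–N–C with sp³ carbons and no adjacent C=O → amine (secondary).
  CH(OH): –OH on an sp³ carbon → alcohol (secondary).
  CONH2: –C(=O)NH2: carbonyl C bonded to C and to N → amide (the N is not a separate amine).
Alcohol appears at: CH(OH), CH(CH2OH), CH(OH) → 3.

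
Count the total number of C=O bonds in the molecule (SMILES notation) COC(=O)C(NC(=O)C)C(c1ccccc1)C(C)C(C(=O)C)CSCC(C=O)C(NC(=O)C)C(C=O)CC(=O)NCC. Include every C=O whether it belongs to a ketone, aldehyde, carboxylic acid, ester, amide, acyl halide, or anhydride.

7

CH3OOC: ester, 1 C=O (running total 1).
CH(NHCOCH3): amide, 1 C=O (running total 2).
CH(COCH3): ketone, 1 C=O (running total 3).
CH(CHO): aldehyde, 1 C=O (running total 4).
CH(NHCOCH3): amide, 1 C=O (running total 5).
CH(CHO): aldehyde, 1 C=O (running total 6).
CH2CONHCH2: amide, 1 C=O (running total 7).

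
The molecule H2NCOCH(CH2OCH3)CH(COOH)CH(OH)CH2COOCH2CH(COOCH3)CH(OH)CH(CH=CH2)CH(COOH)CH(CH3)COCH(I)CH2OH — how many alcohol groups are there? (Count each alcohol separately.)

Working along the chain:
  H2NCO: –C(=O)NH2: carbonyl C bonded to C and to N → amide (the N is not a separate amine).
  CH(CH2OCH3): pendant –CH2OCH3: C–O–C linkage → ether.
  CH(COOH): pendant –COOH: carbonyl C bonded to C and –OH → carboxylic acid.
  CH(OH): –OH on an sp³ carbon → alcohol (secondary).
  CH2COOCH2: –C(=O)–O–C with C on the carbonyl side → ester.
  CH(COOCH3): pendant –COOCH3: carbonyl C bonded to C and –OCH3 → ester.
  CH(OH): –OH on an sp³ carbon → alcohol (secondary).
  CH(CH=CH2): pendant –CH=CH2: C=C double bond → alkene.
  CH(COOH): pendant –COOH: carbonyl C bonded to C and –OH → carboxylic acid.
  CO: –C(=O)– with carbon on both sides → ketone.
  CH(I): halogen on an sp³ carbon → alkyl halide.
  CH2OH: –OH on an sp³ carbon → alcohol.
Alcohol appears at: CH(OH), CH(OH), CH2OH → 3.

3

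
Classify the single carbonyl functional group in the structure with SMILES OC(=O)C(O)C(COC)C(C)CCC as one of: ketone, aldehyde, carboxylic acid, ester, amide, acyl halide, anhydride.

carboxylic acid

The carbonyl is in the HOOC segment: –COOH: carbonyl C bonded to –OH and C → carboxylic acid (the –OH is not a separate alcohol).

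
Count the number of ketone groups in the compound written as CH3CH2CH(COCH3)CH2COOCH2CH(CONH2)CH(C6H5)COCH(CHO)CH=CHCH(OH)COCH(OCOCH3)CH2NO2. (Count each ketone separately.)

Working along the chain:
  CH(COCH3): pendant –COCH3: carbonyl C bonded to two carbons → ketone.
  CH2COOCH2: –C(=O)–O–C with C on the carbonyl side → ester.
  CH(CONH2): pendant –CONH2: carbonyl C bonded to C and N → amide.
  CH(C6H5): pendant –C6H5: benzene ring → arene.
  CO: –C(=O)– with carbon on both sides → ketone.
  CH(CHO): pendant –CHO: carbonyl C bonded to C and H → aldehyde.
  CH=CH: C=C double bond → alkene.
  CH(OH): –OH on an sp³ carbon → alcohol (secondary).
  CO: –C(=O)– with carbon on both sides → ketone.
  CH(OCOCH3): pendant –OC(=O)CH3: an acyloxy group → ester.
  CH2NO2: –NO2 on carbon → nitro group.
Ketone appears at: CH(COCH3), CO, CO → 3.

3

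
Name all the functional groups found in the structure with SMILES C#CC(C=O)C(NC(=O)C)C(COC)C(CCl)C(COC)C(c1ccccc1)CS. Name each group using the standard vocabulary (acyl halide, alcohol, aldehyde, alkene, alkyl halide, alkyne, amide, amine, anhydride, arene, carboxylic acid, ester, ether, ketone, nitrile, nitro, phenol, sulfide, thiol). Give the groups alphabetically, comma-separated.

aldehyde, alkyl halide, alkyne, amide, arene, ether, thiol

C≡C triple bond → alkyne.
pendant –CHO: carbonyl C bonded to C and H → aldehyde.
pendant –NHC(=O)CH3: N bonded to a carbonyl → amide (not amine).
pendant –CH2OCH3: C–O–C linkage → ether.
pendant –CH2X: halogen on sp³ carbon → alkyl halide.
pendant –CH2OCH3: C–O–C linkage → ether.
pendant –C6H5: benzene ring → arene.
–SH on an sp³ carbon → thiol.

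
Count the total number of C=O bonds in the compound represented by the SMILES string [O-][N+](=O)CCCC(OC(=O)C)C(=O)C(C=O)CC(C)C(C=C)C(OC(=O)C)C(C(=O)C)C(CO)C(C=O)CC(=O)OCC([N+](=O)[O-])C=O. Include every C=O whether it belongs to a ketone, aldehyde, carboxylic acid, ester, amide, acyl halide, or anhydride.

CH(OCOCH3): ester, 1 C=O (running total 1).
CO: ketone, 1 C=O (running total 2).
CH(CHO): aldehyde, 1 C=O (running total 3).
CH(OCOCH3): ester, 1 C=O (running total 4).
CH(COCH3): ketone, 1 C=O (running total 5).
CH(CHO): aldehyde, 1 C=O (running total 6).
CH2COOCH2: ester, 1 C=O (running total 7).
CHO: aldehyde, 1 C=O (running total 8).

8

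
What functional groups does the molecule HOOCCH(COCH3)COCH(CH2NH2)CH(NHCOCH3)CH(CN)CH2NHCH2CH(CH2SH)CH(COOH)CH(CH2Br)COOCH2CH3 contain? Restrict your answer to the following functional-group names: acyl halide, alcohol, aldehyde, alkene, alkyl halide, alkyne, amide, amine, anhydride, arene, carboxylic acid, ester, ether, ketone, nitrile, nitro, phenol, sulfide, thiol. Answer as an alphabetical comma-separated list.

–COOH: carbonyl C bonded to –OH and C → carboxylic acid (the –OH is not a separate alcohol).
pendant –COCH3: carbonyl C bonded to two carbons → ketone.
–C(=O)– with carbon on both sides → ketone.
pendant –CH2NH2: N on sp³ C, no adjacent C=O → amine.
pendant –NHC(=O)CH3: N bonded to a carbonyl → amide (not amine).
pendant –C≡N: nitrile.
C–N–C with sp³ carbons and no adjacent C=O → amine (secondary).
pendant –CH2SH → thiol.
pendant –COOH: carbonyl C bonded to C and –OH → carboxylic acid.
pendant –CH2X: halogen on sp³ carbon → alkyl halide.
–C(=O)OCH2CH3: carbonyl C bonded to C and to –OEt → ester.

alkyl halide, amide, amine, carboxylic acid, ester, ketone, nitrile, thiol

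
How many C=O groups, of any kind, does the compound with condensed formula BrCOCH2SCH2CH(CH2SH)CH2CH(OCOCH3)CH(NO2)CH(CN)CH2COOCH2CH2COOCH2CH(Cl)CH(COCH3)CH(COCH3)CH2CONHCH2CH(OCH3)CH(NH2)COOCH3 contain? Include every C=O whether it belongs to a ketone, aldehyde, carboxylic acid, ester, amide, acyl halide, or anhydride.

BrCO: acyl halide, 1 C=O (running total 1).
CH(OCOCH3): ester, 1 C=O (running total 2).
CH2COOCH2: ester, 1 C=O (running total 3).
CH2COOCH2: ester, 1 C=O (running total 4).
CH(COCH3): ketone, 1 C=O (running total 5).
CH(COCH3): ketone, 1 C=O (running total 6).
CH2CONHCH2: amide, 1 C=O (running total 7).
COOCH3: ester, 1 C=O (running total 8).

8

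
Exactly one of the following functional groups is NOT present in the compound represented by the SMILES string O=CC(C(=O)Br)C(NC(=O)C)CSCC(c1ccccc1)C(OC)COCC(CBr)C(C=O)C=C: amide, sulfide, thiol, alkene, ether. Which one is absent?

sulfide: present (CH2SCH2 — C–S–C linkage → sulfide (thioether)).
amide: present (CH(NHCOCH3) — pendant –NHC(=O)CH3: N bonded to a carbonyl → amide (not amine)).
ether: present (CH(OCH3) — pendant –OCH3: C–O–C with sp³ C, no adjacent C=O → ether).
alkene: present (CH=CH2 — C=C double bond → alkene).
thiol: no segment matches this pattern.

thiol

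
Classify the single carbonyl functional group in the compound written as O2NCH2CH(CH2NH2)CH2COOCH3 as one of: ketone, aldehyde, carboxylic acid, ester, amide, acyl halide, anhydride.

ester

The carbonyl is in the COOCH3 segment: –C(=O)OCH3: carbonyl C bonded to C and to –OCH3 → ester (not ketone + ether).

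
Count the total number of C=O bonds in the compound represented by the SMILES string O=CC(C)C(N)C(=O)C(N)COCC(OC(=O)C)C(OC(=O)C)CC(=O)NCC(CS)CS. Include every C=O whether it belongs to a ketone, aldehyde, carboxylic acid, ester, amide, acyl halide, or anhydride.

OHC: aldehyde, 1 C=O (running total 1).
CO: ketone, 1 C=O (running total 2).
CH(OCOCH3): ester, 1 C=O (running total 3).
CH(OCOCH3): ester, 1 C=O (running total 4).
CH2CONHCH2: amide, 1 C=O (running total 5).

5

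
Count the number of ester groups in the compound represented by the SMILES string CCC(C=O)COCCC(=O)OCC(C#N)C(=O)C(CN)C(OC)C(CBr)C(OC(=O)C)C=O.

2

Taking each segment in turn:
  CH(CHO): pendant –CHO: carbonyl C bonded to C and H → aldehyde.
  CH2OCH2: C–O–C with sp³ carbons on both sides and no adjacent C=O → ether.
  CH2COOCH2: –C(=O)–O–C with C on the carbonyl side → ester.
  CH(CN): pendant –C≡N: nitrile.
  CO: –C(=O)– with carbon on both sides → ketone.
  CH(CH2NH2): pendant –CH2NH2: N on sp³ C, no adjacent C=O → amine.
  CH(OCH3): pendant –OCH3: C–O–C with sp³ C, no adjacent C=O → ether.
  CH(CH2Br): pendant –CH2X: halogen on sp³ carbon → alkyl halide.
  CH(OCOCH3): pendant –OC(=O)CH3: an acyloxy group → ester.
  CHO: terminal –CHO: carbonyl C bonded to H and C → aldehyde.
Ester appears at: CH2COOCH2, CH(OCOCH3) → 2.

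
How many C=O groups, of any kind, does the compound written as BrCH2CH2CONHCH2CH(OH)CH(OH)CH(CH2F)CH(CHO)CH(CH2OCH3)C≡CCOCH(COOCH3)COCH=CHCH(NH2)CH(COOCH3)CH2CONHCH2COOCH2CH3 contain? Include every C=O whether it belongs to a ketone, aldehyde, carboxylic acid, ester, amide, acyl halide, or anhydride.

8

CH2CONHCH2: amide, 1 C=O (running total 1).
CH(CHO): aldehyde, 1 C=O (running total 2).
CO: ketone, 1 C=O (running total 3).
CH(COOCH3): ester, 1 C=O (running total 4).
CO: ketone, 1 C=O (running total 5).
CH(COOCH3): ester, 1 C=O (running total 6).
CH2CONHCH2: amide, 1 C=O (running total 7).
COOCH2CH3: ester, 1 C=O (running total 8).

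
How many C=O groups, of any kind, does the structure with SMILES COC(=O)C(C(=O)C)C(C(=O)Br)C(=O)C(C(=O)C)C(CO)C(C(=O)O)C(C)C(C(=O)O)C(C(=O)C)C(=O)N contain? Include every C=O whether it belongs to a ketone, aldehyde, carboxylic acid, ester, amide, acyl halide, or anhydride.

9

CH3OOC: ester, 1 C=O (running total 1).
CH(COCH3): ketone, 1 C=O (running total 2).
CH(COBr): acyl halide, 1 C=O (running total 3).
CO: ketone, 1 C=O (running total 4).
CH(COCH3): ketone, 1 C=O (running total 5).
CH(COOH): carboxylic acid, 1 C=O (running total 6).
CH(COOH): carboxylic acid, 1 C=O (running total 7).
CH(COCH3): ketone, 1 C=O (running total 8).
CONH2: amide, 1 C=O (running total 9).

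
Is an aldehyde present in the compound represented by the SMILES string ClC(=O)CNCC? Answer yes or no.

–C(=O)Cl: carbonyl C bonded to C and to a halogen → acyl halide (not alkyl halide).
C–N–C with sp³ carbons and no adjacent C=O → amine (secondary).
The groups actually present are: acyl halide, amine.

no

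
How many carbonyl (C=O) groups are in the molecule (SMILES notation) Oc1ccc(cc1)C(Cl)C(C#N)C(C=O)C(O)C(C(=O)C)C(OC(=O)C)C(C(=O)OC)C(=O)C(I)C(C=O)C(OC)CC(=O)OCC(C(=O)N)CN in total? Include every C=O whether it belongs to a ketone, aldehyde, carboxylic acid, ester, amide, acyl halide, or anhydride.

8

CH(CHO): aldehyde, 1 C=O (running total 1).
CH(COCH3): ketone, 1 C=O (running total 2).
CH(OCOCH3): ester, 1 C=O (running total 3).
CH(COOCH3): ester, 1 C=O (running total 4).
CO: ketone, 1 C=O (running total 5).
CH(CHO): aldehyde, 1 C=O (running total 6).
CH2COOCH2: ester, 1 C=O (running total 7).
CH(CONH2): amide, 1 C=O (running total 8).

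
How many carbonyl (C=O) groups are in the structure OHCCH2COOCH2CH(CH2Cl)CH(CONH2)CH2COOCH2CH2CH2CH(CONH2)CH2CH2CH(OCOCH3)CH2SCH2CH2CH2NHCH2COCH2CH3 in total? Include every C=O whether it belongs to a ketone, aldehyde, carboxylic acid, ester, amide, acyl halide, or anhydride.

OHC: aldehyde, 1 C=O (running total 1).
CH2COOCH2: ester, 1 C=O (running total 2).
CH(CONH2): amide, 1 C=O (running total 3).
CH2COOCH2: ester, 1 C=O (running total 4).
CH(CONH2): amide, 1 C=O (running total 5).
CH(OCOCH3): ester, 1 C=O (running total 6).
CO: ketone, 1 C=O (running total 7).

7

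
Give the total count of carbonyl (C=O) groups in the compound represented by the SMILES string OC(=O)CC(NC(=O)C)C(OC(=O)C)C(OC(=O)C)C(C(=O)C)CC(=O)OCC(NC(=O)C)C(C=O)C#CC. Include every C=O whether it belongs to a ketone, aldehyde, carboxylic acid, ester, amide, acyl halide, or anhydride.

HOOC: carboxylic acid, 1 C=O (running total 1).
CH(NHCOCH3): amide, 1 C=O (running total 2).
CH(OCOCH3): ester, 1 C=O (running total 3).
CH(OCOCH3): ester, 1 C=O (running total 4).
CH(COCH3): ketone, 1 C=O (running total 5).
CH2COOCH2: ester, 1 C=O (running total 6).
CH(NHCOCH3): amide, 1 C=O (running total 7).
CH(CHO): aldehyde, 1 C=O (running total 8).

8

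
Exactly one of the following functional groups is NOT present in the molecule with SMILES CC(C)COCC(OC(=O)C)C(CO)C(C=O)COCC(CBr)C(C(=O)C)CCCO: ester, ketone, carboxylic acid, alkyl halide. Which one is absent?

carboxylic acid

ketone: present (CH(COCH3) — pendant –COCH3: carbonyl C bonded to two carbons → ketone).
ester: present (CH(OCOCH3) — pendant –OC(=O)CH3: an acyloxy group → ester).
alkyl halide: present (CH(CH2Br) — pendant –CH2X: halogen on sp³ carbon → alkyl halide).
carboxylic acid: absent. In CH(OCOCH3), the acyl oxygen is bonded to carbon (–O–C), not to H, so this is an ester.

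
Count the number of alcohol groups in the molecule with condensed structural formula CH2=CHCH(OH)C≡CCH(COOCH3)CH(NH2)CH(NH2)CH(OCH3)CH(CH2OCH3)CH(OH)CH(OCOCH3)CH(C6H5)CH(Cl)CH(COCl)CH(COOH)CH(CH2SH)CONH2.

2

C=C double bond → alkene.
–OH on an sp³ carbon → alcohol (secondary).
C≡C triple bond → alkyne.
pendant –COOCH3: carbonyl C bonded to C and –OCH3 → ester.
–NH2 on an sp³ carbon with no adjacent C=O → amine.
–NH2 on an sp³ carbon with no adjacent C=O → amine.
pendant –OCH3: C–O–C with sp³ C, no adjacent C=O → ether.
pendant –CH2OCH3: C–O–C linkage → ether.
–OH on an sp³ carbon → alcohol (secondary).
pendant –OC(=O)CH3: an acyloxy group → ester.
pendant –C6H5: benzene ring → arene.
halogen on an sp³ carbon → alkyl halide.
pendant –C(=O)X: carbonyl C bonded to C and halogen → acyl halide.
pendant –COOH: carbonyl C bonded to C and –OH → carboxylic acid.
pendant –CH2SH → thiol.
–C(=O)NH2: carbonyl C bonded to C and to N → amide (the N is not a separate amine).
Alcohol appears at: CH(OH), CH(OH) → 2.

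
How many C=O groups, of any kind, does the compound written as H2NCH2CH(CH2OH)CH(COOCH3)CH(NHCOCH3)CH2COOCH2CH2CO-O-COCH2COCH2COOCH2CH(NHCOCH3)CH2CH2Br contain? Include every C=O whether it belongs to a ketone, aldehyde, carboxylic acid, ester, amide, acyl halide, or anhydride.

CH(COOCH3): ester, 1 C=O (running total 1).
CH(NHCOCH3): amide, 1 C=O (running total 2).
CH2COOCH2: ester, 1 C=O (running total 3).
CH2CO-O-COCH2: anhydride, 2 C=O (running total 5).
CO: ketone, 1 C=O (running total 6).
CH2COOCH2: ester, 1 C=O (running total 7).
CH(NHCOCH3): amide, 1 C=O (running total 8).

8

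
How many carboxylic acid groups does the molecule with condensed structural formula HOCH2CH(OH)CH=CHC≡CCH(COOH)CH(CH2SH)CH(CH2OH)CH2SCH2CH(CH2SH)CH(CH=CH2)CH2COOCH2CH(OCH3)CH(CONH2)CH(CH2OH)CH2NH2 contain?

HO– on an sp³ carbon → alcohol.
–OH on an sp³ carbon → alcohol (secondary).
C=C double bond → alkene.
C≡C triple bond → alkyne.
pendant –COOH: carbonyl C bonded to C and –OH → carboxylic acid.
pendant –CH2SH → thiol.
pendant –CH2OH on an sp³ backbone C → alcohol.
C–S–C linkage → sulfide (thioether).
pendant –CH2SH → thiol.
pendant –CH=CH2: C=C double bond → alkene.
–C(=O)–O–C with C on the carbonyl side → ester.
pendant –OCH3: C–O–C with sp³ C, no adjacent C=O → ether.
pendant –CONH2: carbonyl C bonded to C and N → amide.
pendant –CH2OH on an sp³ backbone C → alcohol.
–NH2 on an sp³ carbon with no adjacent C=O → amine.
Carboxylic acid appears at: CH(COOH) → 1.

1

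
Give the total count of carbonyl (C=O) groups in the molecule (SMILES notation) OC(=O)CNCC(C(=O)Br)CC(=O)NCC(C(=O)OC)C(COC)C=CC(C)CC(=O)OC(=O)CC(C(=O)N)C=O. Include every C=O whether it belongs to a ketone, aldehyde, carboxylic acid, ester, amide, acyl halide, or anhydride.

8

HOOC: carboxylic acid, 1 C=O (running total 1).
CH(COBr): acyl halide, 1 C=O (running total 2).
CH2CONHCH2: amide, 1 C=O (running total 3).
CH(COOCH3): ester, 1 C=O (running total 4).
CH2CO-O-COCH2: anhydride, 2 C=O (running total 6).
CH(CONH2): amide, 1 C=O (running total 7).
CHO: aldehyde, 1 C=O (running total 8).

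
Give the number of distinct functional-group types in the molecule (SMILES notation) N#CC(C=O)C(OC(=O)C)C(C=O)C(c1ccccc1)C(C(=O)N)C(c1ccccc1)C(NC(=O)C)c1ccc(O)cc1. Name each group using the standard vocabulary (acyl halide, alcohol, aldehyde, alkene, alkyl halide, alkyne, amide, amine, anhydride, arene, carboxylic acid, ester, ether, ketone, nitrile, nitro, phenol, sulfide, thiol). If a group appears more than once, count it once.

6

N≡C–: carbon triple-bonded to nitrogen → nitrile.
pendant –CHO: carbonyl C bonded to C and H → aldehyde.
pendant –OC(=O)CH3: an acyloxy group → ester.
pendant –CHO: carbonyl C bonded to C and H → aldehyde.
pendant –C6H5: benzene ring → arene.
pendant –CONH2: carbonyl C bonded to C and N → amide.
pendant –C6H5: benzene ring → arene.
pendant –NHC(=O)CH3: N bonded to a carbonyl → amide (not amine).
–OH attached directly to an aromatic ring → phenol (not alcohol); the ring itself is an arene.
Distinct types present: aldehyde, amide, arene, ester, nitrile, phenol.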